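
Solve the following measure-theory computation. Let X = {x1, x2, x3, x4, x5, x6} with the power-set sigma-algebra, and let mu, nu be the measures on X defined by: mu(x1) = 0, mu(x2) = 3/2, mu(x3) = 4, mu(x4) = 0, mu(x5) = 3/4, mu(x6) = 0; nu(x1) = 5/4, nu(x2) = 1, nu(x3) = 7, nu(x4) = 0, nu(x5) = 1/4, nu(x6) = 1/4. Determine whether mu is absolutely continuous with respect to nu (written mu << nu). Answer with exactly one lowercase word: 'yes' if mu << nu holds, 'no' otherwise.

mu << nu means: every nu-null measurable set is also mu-null; equivalently, for every atom x, if nu({x}) = 0 then mu({x}) = 0.
Checking each atom:
  x1: nu = 5/4 > 0 -> no constraint.
  x2: nu = 1 > 0 -> no constraint.
  x3: nu = 7 > 0 -> no constraint.
  x4: nu = 0, mu = 0 -> consistent with mu << nu.
  x5: nu = 1/4 > 0 -> no constraint.
  x6: nu = 1/4 > 0 -> no constraint.
No atom violates the condition. Therefore mu << nu.

yes


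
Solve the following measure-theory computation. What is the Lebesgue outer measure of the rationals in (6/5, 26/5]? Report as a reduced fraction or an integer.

Q cap (6/5, 26/5] is countable; list its elements as q_1, q_2, ... . Fix eps > 0 and cover the k-th point by an interval of length eps * 2^(-k). The cover has total length eps * sum_{k>=1} 2^(-k) = eps, so by definition of outer measure m*(Q cap (6/5, 26/5]) <= eps. Since eps was arbitrary and m* >= 0, the outer measure is 0.

0


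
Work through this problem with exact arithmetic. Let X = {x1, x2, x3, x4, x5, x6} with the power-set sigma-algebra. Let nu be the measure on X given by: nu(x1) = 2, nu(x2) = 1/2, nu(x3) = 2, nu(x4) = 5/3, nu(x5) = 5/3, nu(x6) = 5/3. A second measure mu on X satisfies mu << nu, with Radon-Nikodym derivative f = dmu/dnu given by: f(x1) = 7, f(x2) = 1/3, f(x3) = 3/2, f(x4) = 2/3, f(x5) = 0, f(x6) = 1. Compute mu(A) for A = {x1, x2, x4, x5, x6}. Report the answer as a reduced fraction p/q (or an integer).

By the defining property of the Radon-Nikodym derivative, for every measurable set A,
  mu(A) = integral_A f dnu.
Since nu is a discrete measure concentrated on the atoms of X, the integral over A reduces to the sum
  mu(A) = sum_{x in A} f(x) * nu({x}).
Computing each term:
  x1: f(x1) * nu(x1) = 7 * 2 = 14.
  x2: f(x2) * nu(x2) = 1/3 * 1/2 = 1/6.
  x4: f(x4) * nu(x4) = 2/3 * 5/3 = 10/9.
  x5: f(x5) * nu(x5) = 0 * 5/3 = 0.
  x6: f(x6) * nu(x6) = 1 * 5/3 = 5/3.
Summing: mu(A) = 14 + 1/6 + 10/9 + 0 + 5/3 = 305/18.

305/18


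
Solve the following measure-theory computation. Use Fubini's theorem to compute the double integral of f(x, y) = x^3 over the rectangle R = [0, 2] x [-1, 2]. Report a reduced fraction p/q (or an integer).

f(x, y) is a tensor product of a function of x and a function of y, and both factors are bounded continuous (hence Lebesgue integrable) on the rectangle, so Fubini's theorem applies:
  integral_R f d(m x m) = (integral_a1^b1 x^3 dx) * (integral_a2^b2 1 dy).
Inner integral in x: integral_{0}^{2} x^3 dx = (2^4 - 0^4)/4
  = 4.
Inner integral in y: integral_{-1}^{2} 1 dy = (2^1 - (-1)^1)/1
  = 3.
Product: (4) * (3) = 12.

12


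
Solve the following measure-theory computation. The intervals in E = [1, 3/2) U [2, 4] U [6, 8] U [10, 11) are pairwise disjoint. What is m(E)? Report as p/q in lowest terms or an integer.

For pairwise disjoint intervals, m(union_i I_i) = sum_i m(I_i),
and m is invariant under swapping open/closed endpoints (single points have measure 0).
So m(E) = sum_i (b_i - a_i).
  I_1 has length 3/2 - 1 = 1/2.
  I_2 has length 4 - 2 = 2.
  I_3 has length 8 - 6 = 2.
  I_4 has length 11 - 10 = 1.
Summing:
  m(E) = 1/2 + 2 + 2 + 1 = 11/2.

11/2


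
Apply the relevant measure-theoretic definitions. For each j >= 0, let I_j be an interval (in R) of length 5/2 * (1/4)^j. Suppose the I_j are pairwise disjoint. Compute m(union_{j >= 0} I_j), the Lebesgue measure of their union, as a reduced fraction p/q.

By countable additivity of the Lebesgue measure on pairwise disjoint measurable sets,
  m(union_{j >= 0} I_j) = sum_{j >= 0} m(I_j) = sum_{j >= 0} a * r^j,
  with a = 5/2 and r = 1/4.
Since 0 < r = 1/4 < 1, the geometric series converges:
  sum_{j >= 0} a * r^j = a / (1 - r).
  = 5/2 / (1 - 1/4)
  = 5/2 / (3/4)
  = 10/3.

10/3


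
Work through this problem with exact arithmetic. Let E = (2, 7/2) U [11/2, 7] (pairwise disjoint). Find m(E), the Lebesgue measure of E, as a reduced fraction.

For pairwise disjoint intervals, m(union_i I_i) = sum_i m(I_i),
and m is invariant under swapping open/closed endpoints (single points have measure 0).
So m(E) = sum_i (b_i - a_i).
  I_1 has length 7/2 - 2 = 3/2.
  I_2 has length 7 - 11/2 = 3/2.
Summing:
  m(E) = 3/2 + 3/2 = 3.

3


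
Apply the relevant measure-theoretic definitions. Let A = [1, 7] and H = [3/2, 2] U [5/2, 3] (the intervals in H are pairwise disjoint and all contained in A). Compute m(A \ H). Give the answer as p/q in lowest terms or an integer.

The ambient interval has length m(A) = 7 - 1 = 6.
Since the holes are disjoint and sit inside A, by finite additivity
  m(H) = sum_i (b_i - a_i), and m(A \ H) = m(A) - m(H).
Computing the hole measures:
  m(H_1) = 2 - 3/2 = 1/2.
  m(H_2) = 3 - 5/2 = 1/2.
Summed: m(H) = 1/2 + 1/2 = 1.
So m(A \ H) = 6 - 1 = 5.

5


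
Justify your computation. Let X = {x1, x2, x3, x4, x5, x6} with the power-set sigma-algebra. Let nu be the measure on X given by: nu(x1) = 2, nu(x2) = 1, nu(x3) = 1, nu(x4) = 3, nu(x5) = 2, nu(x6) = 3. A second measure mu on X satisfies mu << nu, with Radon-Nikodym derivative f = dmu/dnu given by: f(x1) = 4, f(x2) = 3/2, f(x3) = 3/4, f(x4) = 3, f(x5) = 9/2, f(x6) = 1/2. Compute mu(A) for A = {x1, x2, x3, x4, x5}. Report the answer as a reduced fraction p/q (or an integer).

By the defining property of the Radon-Nikodym derivative, for every measurable set A,
  mu(A) = integral_A f dnu.
Since nu is a discrete measure concentrated on the atoms of X, the integral over A reduces to the sum
  mu(A) = sum_{x in A} f(x) * nu({x}).
Computing each term:
  x1: f(x1) * nu(x1) = 4 * 2 = 8.
  x2: f(x2) * nu(x2) = 3/2 * 1 = 3/2.
  x3: f(x3) * nu(x3) = 3/4 * 1 = 3/4.
  x4: f(x4) * nu(x4) = 3 * 3 = 9.
  x5: f(x5) * nu(x5) = 9/2 * 2 = 9.
Summing: mu(A) = 8 + 3/2 + 3/4 + 9 + 9 = 113/4.

113/4


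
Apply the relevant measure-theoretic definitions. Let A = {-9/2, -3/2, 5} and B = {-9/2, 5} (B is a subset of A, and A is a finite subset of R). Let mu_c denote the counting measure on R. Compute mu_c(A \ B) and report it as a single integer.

Counting measure assigns mu_c(E) = |E| (number of elements) when E is finite. For B subset A, A \ B is the set of elements of A not in B, so |A \ B| = |A| - |B|.
|A| = 3, |B| = 2, so mu_c(A \ B) = 3 - 2 = 1.

1


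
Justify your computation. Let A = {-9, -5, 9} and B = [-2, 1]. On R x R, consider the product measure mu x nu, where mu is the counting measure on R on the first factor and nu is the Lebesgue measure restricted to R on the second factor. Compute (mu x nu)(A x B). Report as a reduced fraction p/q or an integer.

For a measurable rectangle A x B, the product measure satisfies
  (mu x nu)(A x B) = mu(A) * nu(B).
  mu(A) = 3.
  nu(B) = 3.
  (mu x nu)(A x B) = 3 * 3 = 9.

9


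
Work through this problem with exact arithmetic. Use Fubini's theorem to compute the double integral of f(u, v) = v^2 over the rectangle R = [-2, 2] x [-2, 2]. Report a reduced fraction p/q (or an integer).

f(u, v) is a tensor product of a function of u and a function of v, and both factors are bounded continuous (hence Lebesgue integrable) on the rectangle, so Fubini's theorem applies:
  integral_R f d(m x m) = (integral_a1^b1 1 du) * (integral_a2^b2 v^2 dv).
Inner integral in u: integral_{-2}^{2} 1 du = (2^1 - (-2)^1)/1
  = 4.
Inner integral in v: integral_{-2}^{2} v^2 dv = (2^3 - (-2)^3)/3
  = 16/3.
Product: (4) * (16/3) = 64/3.

64/3


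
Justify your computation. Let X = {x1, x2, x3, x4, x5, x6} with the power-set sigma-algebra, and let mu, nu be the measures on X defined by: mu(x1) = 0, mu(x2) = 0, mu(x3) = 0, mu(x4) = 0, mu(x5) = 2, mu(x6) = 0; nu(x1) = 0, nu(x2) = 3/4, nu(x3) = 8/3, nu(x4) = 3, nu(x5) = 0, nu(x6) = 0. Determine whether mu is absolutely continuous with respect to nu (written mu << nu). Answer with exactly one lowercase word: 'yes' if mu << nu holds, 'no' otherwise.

mu << nu means: every nu-null measurable set is also mu-null; equivalently, for every atom x, if nu({x}) = 0 then mu({x}) = 0.
Checking each atom:
  x1: nu = 0, mu = 0 -> consistent with mu << nu.
  x2: nu = 3/4 > 0 -> no constraint.
  x3: nu = 8/3 > 0 -> no constraint.
  x4: nu = 3 > 0 -> no constraint.
  x5: nu = 0, mu = 2 > 0 -> violates mu << nu.
  x6: nu = 0, mu = 0 -> consistent with mu << nu.
The atom(s) x5 violate the condition (nu = 0 but mu > 0). Therefore mu is NOT absolutely continuous w.r.t. nu.

no


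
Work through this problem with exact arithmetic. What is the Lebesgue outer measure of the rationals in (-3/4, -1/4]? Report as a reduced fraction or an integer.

Q cap (-3/4, -1/4] is countable; list its elements as q_1, q_2, ... . Fix eps > 0 and cover the k-th point by an interval of length eps * 2^(-k). The cover has total length eps * sum_{k>=1} 2^(-k) = eps, so by definition of outer measure m*(Q cap (-3/4, -1/4]) <= eps. Since eps was arbitrary and m* >= 0, the outer measure is 0.

0


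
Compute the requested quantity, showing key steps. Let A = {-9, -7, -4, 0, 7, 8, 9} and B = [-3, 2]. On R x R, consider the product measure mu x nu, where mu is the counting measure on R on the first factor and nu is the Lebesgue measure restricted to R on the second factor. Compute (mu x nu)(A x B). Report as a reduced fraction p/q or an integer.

For a measurable rectangle A x B, the product measure satisfies
  (mu x nu)(A x B) = mu(A) * nu(B).
  mu(A) = 7.
  nu(B) = 5.
  (mu x nu)(A x B) = 7 * 5 = 35.

35


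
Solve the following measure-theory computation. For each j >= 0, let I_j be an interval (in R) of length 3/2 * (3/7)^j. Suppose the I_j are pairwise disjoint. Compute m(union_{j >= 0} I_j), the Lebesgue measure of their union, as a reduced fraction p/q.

By countable additivity of the Lebesgue measure on pairwise disjoint measurable sets,
  m(union_{j >= 0} I_j) = sum_{j >= 0} m(I_j) = sum_{j >= 0} a * r^j,
  with a = 3/2 and r = 3/7.
Since 0 < r = 3/7 < 1, the geometric series converges:
  sum_{j >= 0} a * r^j = a / (1 - r).
  = 3/2 / (1 - 3/7)
  = 3/2 / (4/7)
  = 21/8.

21/8


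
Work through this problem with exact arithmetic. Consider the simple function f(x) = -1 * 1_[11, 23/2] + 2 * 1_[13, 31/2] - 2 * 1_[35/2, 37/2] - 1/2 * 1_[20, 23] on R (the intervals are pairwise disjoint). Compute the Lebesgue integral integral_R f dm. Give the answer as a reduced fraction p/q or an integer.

For a simple function f = sum_i c_i * 1_{A_i} with disjoint A_i,
  integral f dm = sum_i c_i * m(A_i).
Lengths of the A_i:
  m(A_1) = 23/2 - 11 = 1/2.
  m(A_2) = 31/2 - 13 = 5/2.
  m(A_3) = 37/2 - 35/2 = 1.
  m(A_4) = 23 - 20 = 3.
Contributions c_i * m(A_i):
  (-1) * (1/2) = -1/2.
  (2) * (5/2) = 5.
  (-2) * (1) = -2.
  (-1/2) * (3) = -3/2.
Total: -1/2 + 5 - 2 - 3/2 = 1.

1


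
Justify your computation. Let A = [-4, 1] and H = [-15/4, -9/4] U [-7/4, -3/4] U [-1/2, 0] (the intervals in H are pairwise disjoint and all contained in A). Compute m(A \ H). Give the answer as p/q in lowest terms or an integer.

The ambient interval has length m(A) = 1 - (-4) = 5.
Since the holes are disjoint and sit inside A, by finite additivity
  m(H) = sum_i (b_i - a_i), and m(A \ H) = m(A) - m(H).
Computing the hole measures:
  m(H_1) = -9/4 - (-15/4) = 3/2.
  m(H_2) = -3/4 - (-7/4) = 1.
  m(H_3) = 0 - (-1/2) = 1/2.
Summed: m(H) = 3/2 + 1 + 1/2 = 3.
So m(A \ H) = 5 - 3 = 2.

2


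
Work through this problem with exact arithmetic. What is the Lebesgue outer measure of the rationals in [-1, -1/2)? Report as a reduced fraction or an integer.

The set Q cap [-1, -1/2) is countable (a subset of the countable set Q). Lebesgue outer measure of any countable set is 0: each singleton {q} has m*({q}) = 0, and by countable subadditivity m*(union_k {q_k}) <= sum_k m*({q_k}) = sum_k 0 = 0. The reverse inequality m*(E) >= 0 is automatic. So m*(Q cap [-1, -1/2)) = 0.

0


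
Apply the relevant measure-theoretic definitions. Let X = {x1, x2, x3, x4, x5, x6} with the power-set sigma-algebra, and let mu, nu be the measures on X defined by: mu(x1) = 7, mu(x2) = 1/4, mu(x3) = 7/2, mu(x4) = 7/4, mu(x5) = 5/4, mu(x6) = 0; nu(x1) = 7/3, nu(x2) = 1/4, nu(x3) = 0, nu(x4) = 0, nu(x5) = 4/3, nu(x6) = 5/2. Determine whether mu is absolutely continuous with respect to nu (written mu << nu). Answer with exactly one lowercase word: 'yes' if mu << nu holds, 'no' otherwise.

mu << nu means: every nu-null measurable set is also mu-null; equivalently, for every atom x, if nu({x}) = 0 then mu({x}) = 0.
Checking each atom:
  x1: nu = 7/3 > 0 -> no constraint.
  x2: nu = 1/4 > 0 -> no constraint.
  x3: nu = 0, mu = 7/2 > 0 -> violates mu << nu.
  x4: nu = 0, mu = 7/4 > 0 -> violates mu << nu.
  x5: nu = 4/3 > 0 -> no constraint.
  x6: nu = 5/2 > 0 -> no constraint.
The atom(s) x3, x4 violate the condition (nu = 0 but mu > 0). Therefore mu is NOT absolutely continuous w.r.t. nu.

no


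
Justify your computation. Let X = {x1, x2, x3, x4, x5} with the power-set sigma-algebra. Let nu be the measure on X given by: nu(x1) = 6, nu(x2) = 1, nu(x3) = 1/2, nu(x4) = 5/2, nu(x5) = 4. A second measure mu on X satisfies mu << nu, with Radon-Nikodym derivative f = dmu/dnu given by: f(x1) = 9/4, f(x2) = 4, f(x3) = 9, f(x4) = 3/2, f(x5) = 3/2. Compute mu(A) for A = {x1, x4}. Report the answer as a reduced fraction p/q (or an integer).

By the defining property of the Radon-Nikodym derivative, for every measurable set A,
  mu(A) = integral_A f dnu.
Since nu is a discrete measure concentrated on the atoms of X, the integral over A reduces to the sum
  mu(A) = sum_{x in A} f(x) * nu({x}).
Computing each term:
  x1: f(x1) * nu(x1) = 9/4 * 6 = 27/2.
  x4: f(x4) * nu(x4) = 3/2 * 5/2 = 15/4.
Summing: mu(A) = 27/2 + 15/4 = 69/4.

69/4


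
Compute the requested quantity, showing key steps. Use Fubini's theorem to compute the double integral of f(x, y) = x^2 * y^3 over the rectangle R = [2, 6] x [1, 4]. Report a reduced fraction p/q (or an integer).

f(x, y) is a tensor product of a function of x and a function of y, and both factors are bounded continuous (hence Lebesgue integrable) on the rectangle, so Fubini's theorem applies:
  integral_R f d(m x m) = (integral_a1^b1 x^2 dx) * (integral_a2^b2 y^3 dy).
Inner integral in x: integral_{2}^{6} x^2 dx = (6^3 - 2^3)/3
  = 208/3.
Inner integral in y: integral_{1}^{4} y^3 dy = (4^4 - 1^4)/4
  = 255/4.
Product: (208/3) * (255/4) = 4420.

4420


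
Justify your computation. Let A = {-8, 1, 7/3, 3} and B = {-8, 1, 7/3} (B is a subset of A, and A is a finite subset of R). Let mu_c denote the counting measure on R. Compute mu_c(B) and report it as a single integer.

Counting measure assigns mu_c(E) = |E| (number of elements) when E is finite.
B has 3 element(s), so mu_c(B) = 3.

3


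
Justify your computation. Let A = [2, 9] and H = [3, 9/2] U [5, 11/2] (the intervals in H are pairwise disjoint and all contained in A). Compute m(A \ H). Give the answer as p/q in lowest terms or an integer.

The ambient interval has length m(A) = 9 - 2 = 7.
Since the holes are disjoint and sit inside A, by finite additivity
  m(H) = sum_i (b_i - a_i), and m(A \ H) = m(A) - m(H).
Computing the hole measures:
  m(H_1) = 9/2 - 3 = 3/2.
  m(H_2) = 11/2 - 5 = 1/2.
Summed: m(H) = 3/2 + 1/2 = 2.
So m(A \ H) = 7 - 2 = 5.

5


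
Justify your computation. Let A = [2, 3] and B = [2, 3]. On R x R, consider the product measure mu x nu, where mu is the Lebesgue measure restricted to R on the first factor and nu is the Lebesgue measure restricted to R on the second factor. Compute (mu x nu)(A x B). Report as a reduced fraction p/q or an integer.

For a measurable rectangle A x B, the product measure satisfies
  (mu x nu)(A x B) = mu(A) * nu(B).
  mu(A) = 1.
  nu(B) = 1.
  (mu x nu)(A x B) = 1 * 1 = 1.

1


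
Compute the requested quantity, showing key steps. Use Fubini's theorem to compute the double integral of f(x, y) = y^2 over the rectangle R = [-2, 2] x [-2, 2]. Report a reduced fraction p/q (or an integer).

f(x, y) is a tensor product of a function of x and a function of y, and both factors are bounded continuous (hence Lebesgue integrable) on the rectangle, so Fubini's theorem applies:
  integral_R f d(m x m) = (integral_a1^b1 1 dx) * (integral_a2^b2 y^2 dy).
Inner integral in x: integral_{-2}^{2} 1 dx = (2^1 - (-2)^1)/1
  = 4.
Inner integral in y: integral_{-2}^{2} y^2 dy = (2^3 - (-2)^3)/3
  = 16/3.
Product: (4) * (16/3) = 64/3.

64/3


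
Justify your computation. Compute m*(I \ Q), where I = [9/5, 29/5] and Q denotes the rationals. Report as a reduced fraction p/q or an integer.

The interval I = [9/5, 29/5] has m(I) = 29/5 - 9/5 = 4 (endpoints are measure-zero, so open/closed/half-open agree). Write I = (I cap Q) u (I \ Q). The rationals in I are countable, so m*(I cap Q) = 0 (cover each rational by intervals whose total length is arbitrarily small). By countable subadditivity m*(I) <= m*(I cap Q) + m*(I \ Q), hence m*(I \ Q) >= m(I) = 4. The reverse inequality m*(I \ Q) <= m*(I) = 4 is trivial since (I \ Q) is a subset of I. Therefore m*(I \ Q) = 4.

4


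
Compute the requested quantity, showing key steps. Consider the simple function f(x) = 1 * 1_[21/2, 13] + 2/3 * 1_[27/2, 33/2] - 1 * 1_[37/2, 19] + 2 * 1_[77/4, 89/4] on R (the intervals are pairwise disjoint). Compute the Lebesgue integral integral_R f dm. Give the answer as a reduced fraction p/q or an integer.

For a simple function f = sum_i c_i * 1_{A_i} with disjoint A_i,
  integral f dm = sum_i c_i * m(A_i).
Lengths of the A_i:
  m(A_1) = 13 - 21/2 = 5/2.
  m(A_2) = 33/2 - 27/2 = 3.
  m(A_3) = 19 - 37/2 = 1/2.
  m(A_4) = 89/4 - 77/4 = 3.
Contributions c_i * m(A_i):
  (1) * (5/2) = 5/2.
  (2/3) * (3) = 2.
  (-1) * (1/2) = -1/2.
  (2) * (3) = 6.
Total: 5/2 + 2 - 1/2 + 6 = 10.

10


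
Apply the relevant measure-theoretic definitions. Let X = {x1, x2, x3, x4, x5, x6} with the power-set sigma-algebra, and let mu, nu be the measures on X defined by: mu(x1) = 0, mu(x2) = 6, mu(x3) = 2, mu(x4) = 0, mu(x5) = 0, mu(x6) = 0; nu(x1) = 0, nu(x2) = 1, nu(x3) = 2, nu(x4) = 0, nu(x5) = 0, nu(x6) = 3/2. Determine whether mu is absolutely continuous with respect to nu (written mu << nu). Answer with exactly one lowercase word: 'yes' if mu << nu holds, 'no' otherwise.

mu << nu means: every nu-null measurable set is also mu-null; equivalently, for every atom x, if nu({x}) = 0 then mu({x}) = 0.
Checking each atom:
  x1: nu = 0, mu = 0 -> consistent with mu << nu.
  x2: nu = 1 > 0 -> no constraint.
  x3: nu = 2 > 0 -> no constraint.
  x4: nu = 0, mu = 0 -> consistent with mu << nu.
  x5: nu = 0, mu = 0 -> consistent with mu << nu.
  x6: nu = 3/2 > 0 -> no constraint.
No atom violates the condition. Therefore mu << nu.

yes


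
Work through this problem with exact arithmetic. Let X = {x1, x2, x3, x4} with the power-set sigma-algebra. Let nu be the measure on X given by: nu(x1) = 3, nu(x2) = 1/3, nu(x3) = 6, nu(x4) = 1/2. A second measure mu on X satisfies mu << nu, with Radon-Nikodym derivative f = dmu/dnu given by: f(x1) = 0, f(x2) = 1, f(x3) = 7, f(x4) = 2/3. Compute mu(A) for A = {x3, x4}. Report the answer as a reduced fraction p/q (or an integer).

By the defining property of the Radon-Nikodym derivative, for every measurable set A,
  mu(A) = integral_A f dnu.
Since nu is a discrete measure concentrated on the atoms of X, the integral over A reduces to the sum
  mu(A) = sum_{x in A} f(x) * nu({x}).
Computing each term:
  x3: f(x3) * nu(x3) = 7 * 6 = 42.
  x4: f(x4) * nu(x4) = 2/3 * 1/2 = 1/3.
Summing: mu(A) = 42 + 1/3 = 127/3.

127/3


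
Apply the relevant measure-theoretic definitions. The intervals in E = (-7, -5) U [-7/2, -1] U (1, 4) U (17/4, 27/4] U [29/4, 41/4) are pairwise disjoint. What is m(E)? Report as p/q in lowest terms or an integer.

For pairwise disjoint intervals, m(union_i I_i) = sum_i m(I_i),
and m is invariant under swapping open/closed endpoints (single points have measure 0).
So m(E) = sum_i (b_i - a_i).
  I_1 has length -5 - (-7) = 2.
  I_2 has length -1 - (-7/2) = 5/2.
  I_3 has length 4 - 1 = 3.
  I_4 has length 27/4 - 17/4 = 5/2.
  I_5 has length 41/4 - 29/4 = 3.
Summing:
  m(E) = 2 + 5/2 + 3 + 5/2 + 3 = 13.

13


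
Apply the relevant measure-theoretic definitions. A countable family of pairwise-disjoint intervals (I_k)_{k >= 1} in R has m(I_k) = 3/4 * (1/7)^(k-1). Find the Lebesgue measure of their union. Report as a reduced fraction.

By countable additivity of the Lebesgue measure on pairwise disjoint measurable sets,
  m(union_{k >= 1} I_k) = sum_{k >= 1} m(I_k) = sum_{k >= 1} a * r^(k-1),
  with a = 3/4 and r = 1/7.
Since 0 < r = 1/7 < 1, the geometric series converges:
  sum_{k >= 1} a * r^(k-1) = a / (1 - r).
  = 3/4 / (1 - 1/7)
  = 3/4 / (6/7)
  = 7/8.

7/8


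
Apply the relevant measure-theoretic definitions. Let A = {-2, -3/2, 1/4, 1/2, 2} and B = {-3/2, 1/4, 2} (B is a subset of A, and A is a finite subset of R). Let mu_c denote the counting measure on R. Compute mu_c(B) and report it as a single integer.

Counting measure assigns mu_c(E) = |E| (number of elements) when E is finite.
B has 3 element(s), so mu_c(B) = 3.

3


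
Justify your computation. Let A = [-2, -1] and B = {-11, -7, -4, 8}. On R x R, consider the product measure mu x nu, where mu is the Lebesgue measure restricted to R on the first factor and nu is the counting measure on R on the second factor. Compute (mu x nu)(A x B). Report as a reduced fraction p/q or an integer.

For a measurable rectangle A x B, the product measure satisfies
  (mu x nu)(A x B) = mu(A) * nu(B).
  mu(A) = 1.
  nu(B) = 4.
  (mu x nu)(A x B) = 1 * 4 = 4.

4


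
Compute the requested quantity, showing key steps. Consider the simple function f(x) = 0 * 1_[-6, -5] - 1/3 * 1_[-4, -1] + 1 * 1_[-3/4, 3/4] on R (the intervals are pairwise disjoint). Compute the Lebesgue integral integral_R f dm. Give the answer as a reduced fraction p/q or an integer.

For a simple function f = sum_i c_i * 1_{A_i} with disjoint A_i,
  integral f dm = sum_i c_i * m(A_i).
Lengths of the A_i:
  m(A_1) = -5 - (-6) = 1.
  m(A_2) = -1 - (-4) = 3.
  m(A_3) = 3/4 - (-3/4) = 3/2.
Contributions c_i * m(A_i):
  (0) * (1) = 0.
  (-1/3) * (3) = -1.
  (1) * (3/2) = 3/2.
Total: 0 - 1 + 3/2 = 1/2.

1/2


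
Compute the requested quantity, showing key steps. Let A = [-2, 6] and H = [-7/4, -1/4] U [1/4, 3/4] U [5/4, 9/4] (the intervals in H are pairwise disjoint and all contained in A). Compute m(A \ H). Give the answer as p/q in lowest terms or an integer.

The ambient interval has length m(A) = 6 - (-2) = 8.
Since the holes are disjoint and sit inside A, by finite additivity
  m(H) = sum_i (b_i - a_i), and m(A \ H) = m(A) - m(H).
Computing the hole measures:
  m(H_1) = -1/4 - (-7/4) = 3/2.
  m(H_2) = 3/4 - 1/4 = 1/2.
  m(H_3) = 9/4 - 5/4 = 1.
Summed: m(H) = 3/2 + 1/2 + 1 = 3.
So m(A \ H) = 8 - 3 = 5.

5


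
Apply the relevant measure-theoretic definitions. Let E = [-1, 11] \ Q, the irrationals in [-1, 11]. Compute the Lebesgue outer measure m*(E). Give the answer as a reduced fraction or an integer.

The interval I = [-1, 11] has m(I) = 11 - (-1) = 12 (endpoints are measure-zero, so open/closed/half-open agree). Write I = (I cap Q) u (I \ Q). The rationals in I are countable, so m*(I cap Q) = 0 (cover each rational by intervals whose total length is arbitrarily small). By countable subadditivity m*(I) <= m*(I cap Q) + m*(I \ Q), hence m*(I \ Q) >= m(I) = 12. The reverse inequality m*(I \ Q) <= m*(I) = 12 is trivial since (I \ Q) is a subset of I. Therefore m*(I \ Q) = 12.

12


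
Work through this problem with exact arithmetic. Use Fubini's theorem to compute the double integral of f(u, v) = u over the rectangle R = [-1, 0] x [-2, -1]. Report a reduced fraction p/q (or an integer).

f(u, v) is a tensor product of a function of u and a function of v, and both factors are bounded continuous (hence Lebesgue integrable) on the rectangle, so Fubini's theorem applies:
  integral_R f d(m x m) = (integral_a1^b1 u du) * (integral_a2^b2 1 dv).
Inner integral in u: integral_{-1}^{0} u du = (0^2 - (-1)^2)/2
  = -1/2.
Inner integral in v: integral_{-2}^{-1} 1 dv = ((-1)^1 - (-2)^1)/1
  = 1.
Product: (-1/2) * (1) = -1/2.

-1/2


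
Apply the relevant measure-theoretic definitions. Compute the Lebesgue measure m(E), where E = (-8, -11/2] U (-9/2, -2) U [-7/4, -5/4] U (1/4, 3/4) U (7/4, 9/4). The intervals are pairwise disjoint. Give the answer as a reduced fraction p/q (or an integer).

For pairwise disjoint intervals, m(union_i I_i) = sum_i m(I_i),
and m is invariant under swapping open/closed endpoints (single points have measure 0).
So m(E) = sum_i (b_i - a_i).
  I_1 has length -11/2 - (-8) = 5/2.
  I_2 has length -2 - (-9/2) = 5/2.
  I_3 has length -5/4 - (-7/4) = 1/2.
  I_4 has length 3/4 - 1/4 = 1/2.
  I_5 has length 9/4 - 7/4 = 1/2.
Summing:
  m(E) = 5/2 + 5/2 + 1/2 + 1/2 + 1/2 = 13/2.

13/2


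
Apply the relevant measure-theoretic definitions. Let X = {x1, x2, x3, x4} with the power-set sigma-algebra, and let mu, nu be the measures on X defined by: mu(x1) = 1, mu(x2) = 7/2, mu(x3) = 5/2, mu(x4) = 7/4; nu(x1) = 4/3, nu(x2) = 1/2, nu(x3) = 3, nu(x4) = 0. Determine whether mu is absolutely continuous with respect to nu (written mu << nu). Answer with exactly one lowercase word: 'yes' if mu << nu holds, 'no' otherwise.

mu << nu means: every nu-null measurable set is also mu-null; equivalently, for every atom x, if nu({x}) = 0 then mu({x}) = 0.
Checking each atom:
  x1: nu = 4/3 > 0 -> no constraint.
  x2: nu = 1/2 > 0 -> no constraint.
  x3: nu = 3 > 0 -> no constraint.
  x4: nu = 0, mu = 7/4 > 0 -> violates mu << nu.
The atom(s) x4 violate the condition (nu = 0 but mu > 0). Therefore mu is NOT absolutely continuous w.r.t. nu.

no


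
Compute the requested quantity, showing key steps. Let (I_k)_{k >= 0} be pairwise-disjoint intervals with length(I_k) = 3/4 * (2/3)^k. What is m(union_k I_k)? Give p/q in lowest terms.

By countable additivity of the Lebesgue measure on pairwise disjoint measurable sets,
  m(union_{k >= 0} I_k) = sum_{k >= 0} m(I_k) = sum_{k >= 0} a * r^k,
  with a = 3/4 and r = 2/3.
Since 0 < r = 2/3 < 1, the geometric series converges:
  sum_{k >= 0} a * r^k = a / (1 - r).
  = 3/4 / (1 - 2/3)
  = 3/4 / (1/3)
  = 9/4.

9/4


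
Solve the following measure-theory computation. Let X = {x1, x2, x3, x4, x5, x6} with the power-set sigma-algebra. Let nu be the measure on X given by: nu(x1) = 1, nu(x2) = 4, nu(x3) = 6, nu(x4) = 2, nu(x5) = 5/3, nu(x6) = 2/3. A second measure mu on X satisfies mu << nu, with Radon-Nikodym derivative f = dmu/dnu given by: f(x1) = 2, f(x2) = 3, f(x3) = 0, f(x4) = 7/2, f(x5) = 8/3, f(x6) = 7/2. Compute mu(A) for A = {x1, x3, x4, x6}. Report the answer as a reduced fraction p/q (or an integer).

By the defining property of the Radon-Nikodym derivative, for every measurable set A,
  mu(A) = integral_A f dnu.
Since nu is a discrete measure concentrated on the atoms of X, the integral over A reduces to the sum
  mu(A) = sum_{x in A} f(x) * nu({x}).
Computing each term:
  x1: f(x1) * nu(x1) = 2 * 1 = 2.
  x3: f(x3) * nu(x3) = 0 * 6 = 0.
  x4: f(x4) * nu(x4) = 7/2 * 2 = 7.
  x6: f(x6) * nu(x6) = 7/2 * 2/3 = 7/3.
Summing: mu(A) = 2 + 0 + 7 + 7/3 = 34/3.

34/3


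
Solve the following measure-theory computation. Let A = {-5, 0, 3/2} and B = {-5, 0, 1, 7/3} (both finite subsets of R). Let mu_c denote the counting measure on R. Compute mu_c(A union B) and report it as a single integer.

Counting measure on a finite set equals cardinality. By inclusion-exclusion, |A union B| = |A| + |B| - |A cap B|.
|A| = 3, |B| = 4, |A cap B| = 2.
So mu_c(A union B) = 3 + 4 - 2 = 5.

5


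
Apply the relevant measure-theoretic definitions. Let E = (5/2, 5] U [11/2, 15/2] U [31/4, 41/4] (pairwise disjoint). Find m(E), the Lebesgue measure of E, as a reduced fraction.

For pairwise disjoint intervals, m(union_i I_i) = sum_i m(I_i),
and m is invariant under swapping open/closed endpoints (single points have measure 0).
So m(E) = sum_i (b_i - a_i).
  I_1 has length 5 - 5/2 = 5/2.
  I_2 has length 15/2 - 11/2 = 2.
  I_3 has length 41/4 - 31/4 = 5/2.
Summing:
  m(E) = 5/2 + 2 + 5/2 = 7.

7


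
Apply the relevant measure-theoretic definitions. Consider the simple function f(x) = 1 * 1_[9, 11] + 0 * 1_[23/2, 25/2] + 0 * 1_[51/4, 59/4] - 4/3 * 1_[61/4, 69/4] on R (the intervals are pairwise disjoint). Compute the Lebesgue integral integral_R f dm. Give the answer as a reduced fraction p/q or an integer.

For a simple function f = sum_i c_i * 1_{A_i} with disjoint A_i,
  integral f dm = sum_i c_i * m(A_i).
Lengths of the A_i:
  m(A_1) = 11 - 9 = 2.
  m(A_2) = 25/2 - 23/2 = 1.
  m(A_3) = 59/4 - 51/4 = 2.
  m(A_4) = 69/4 - 61/4 = 2.
Contributions c_i * m(A_i):
  (1) * (2) = 2.
  (0) * (1) = 0.
  (0) * (2) = 0.
  (-4/3) * (2) = -8/3.
Total: 2 + 0 + 0 - 8/3 = -2/3.

-2/3


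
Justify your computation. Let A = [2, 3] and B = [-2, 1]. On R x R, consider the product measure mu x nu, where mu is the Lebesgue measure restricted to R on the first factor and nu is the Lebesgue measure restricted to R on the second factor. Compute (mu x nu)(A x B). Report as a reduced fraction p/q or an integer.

For a measurable rectangle A x B, the product measure satisfies
  (mu x nu)(A x B) = mu(A) * nu(B).
  mu(A) = 1.
  nu(B) = 3.
  (mu x nu)(A x B) = 1 * 3 = 3.

3


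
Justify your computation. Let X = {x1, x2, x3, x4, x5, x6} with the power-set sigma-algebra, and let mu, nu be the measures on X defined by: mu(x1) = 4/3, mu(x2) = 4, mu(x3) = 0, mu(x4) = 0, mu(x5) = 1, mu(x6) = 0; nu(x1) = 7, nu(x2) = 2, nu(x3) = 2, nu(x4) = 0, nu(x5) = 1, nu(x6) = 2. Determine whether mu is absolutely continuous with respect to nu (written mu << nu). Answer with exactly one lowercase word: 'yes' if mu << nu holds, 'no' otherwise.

mu << nu means: every nu-null measurable set is also mu-null; equivalently, for every atom x, if nu({x}) = 0 then mu({x}) = 0.
Checking each atom:
  x1: nu = 7 > 0 -> no constraint.
  x2: nu = 2 > 0 -> no constraint.
  x3: nu = 2 > 0 -> no constraint.
  x4: nu = 0, mu = 0 -> consistent with mu << nu.
  x5: nu = 1 > 0 -> no constraint.
  x6: nu = 2 > 0 -> no constraint.
No atom violates the condition. Therefore mu << nu.

yes


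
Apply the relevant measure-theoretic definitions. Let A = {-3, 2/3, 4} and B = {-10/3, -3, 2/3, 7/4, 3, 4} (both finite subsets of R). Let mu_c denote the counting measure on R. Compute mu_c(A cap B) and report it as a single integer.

Counting measure on a finite set equals cardinality. mu_c(A cap B) = |A cap B| (elements appearing in both).
Enumerating the elements of A that also lie in B gives 3 element(s).
So mu_c(A cap B) = 3.

3


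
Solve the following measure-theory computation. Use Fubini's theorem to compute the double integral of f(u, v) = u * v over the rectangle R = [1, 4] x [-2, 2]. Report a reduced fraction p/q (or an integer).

f(u, v) is a tensor product of a function of u and a function of v, and both factors are bounded continuous (hence Lebesgue integrable) on the rectangle, so Fubini's theorem applies:
  integral_R f d(m x m) = (integral_a1^b1 u du) * (integral_a2^b2 v dv).
Inner integral in u: integral_{1}^{4} u du = (4^2 - 1^2)/2
  = 15/2.
Inner integral in v: integral_{-2}^{2} v dv = (2^2 - (-2)^2)/2
  = 0.
Product: (15/2) * (0) = 0.

0


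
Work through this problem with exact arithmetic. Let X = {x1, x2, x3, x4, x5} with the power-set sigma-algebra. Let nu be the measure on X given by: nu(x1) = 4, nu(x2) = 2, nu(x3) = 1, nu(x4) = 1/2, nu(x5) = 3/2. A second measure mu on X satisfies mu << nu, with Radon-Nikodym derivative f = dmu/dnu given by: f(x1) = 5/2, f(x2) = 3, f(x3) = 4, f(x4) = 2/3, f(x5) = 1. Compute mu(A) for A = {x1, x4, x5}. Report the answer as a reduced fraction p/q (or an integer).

By the defining property of the Radon-Nikodym derivative, for every measurable set A,
  mu(A) = integral_A f dnu.
Since nu is a discrete measure concentrated on the atoms of X, the integral over A reduces to the sum
  mu(A) = sum_{x in A} f(x) * nu({x}).
Computing each term:
  x1: f(x1) * nu(x1) = 5/2 * 4 = 10.
  x4: f(x4) * nu(x4) = 2/3 * 1/2 = 1/3.
  x5: f(x5) * nu(x5) = 1 * 3/2 = 3/2.
Summing: mu(A) = 10 + 1/3 + 3/2 = 71/6.

71/6


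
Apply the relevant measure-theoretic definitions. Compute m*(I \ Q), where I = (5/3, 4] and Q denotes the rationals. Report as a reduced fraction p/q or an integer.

The interval I = (5/3, 4] has m(I) = 4 - 5/3 = 7/3 (endpoints are measure-zero, so open/closed/half-open agree). Write I = (I cap Q) u (I \ Q). The rationals in I are countable, so m*(I cap Q) = 0 (cover each rational by intervals whose total length is arbitrarily small). By countable subadditivity m*(I) <= m*(I cap Q) + m*(I \ Q), hence m*(I \ Q) >= m(I) = 7/3. The reverse inequality m*(I \ Q) <= m*(I) = 7/3 is trivial since (I \ Q) is a subset of I. Therefore m*(I \ Q) = 7/3.

7/3


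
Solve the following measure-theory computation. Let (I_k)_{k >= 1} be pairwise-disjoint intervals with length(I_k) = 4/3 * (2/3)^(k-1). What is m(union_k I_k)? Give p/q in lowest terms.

By countable additivity of the Lebesgue measure on pairwise disjoint measurable sets,
  m(union_{k >= 1} I_k) = sum_{k >= 1} m(I_k) = sum_{k >= 1} a * r^(k-1),
  with a = 4/3 and r = 2/3.
Since 0 < r = 2/3 < 1, the geometric series converges:
  sum_{k >= 1} a * r^(k-1) = a / (1 - r).
  = 4/3 / (1 - 2/3)
  = 4/3 / (1/3)
  = 4.

4


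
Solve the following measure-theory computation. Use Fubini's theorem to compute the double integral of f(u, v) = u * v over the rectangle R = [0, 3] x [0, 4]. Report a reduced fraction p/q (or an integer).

f(u, v) is a tensor product of a function of u and a function of v, and both factors are bounded continuous (hence Lebesgue integrable) on the rectangle, so Fubini's theorem applies:
  integral_R f d(m x m) = (integral_a1^b1 u du) * (integral_a2^b2 v dv).
Inner integral in u: integral_{0}^{3} u du = (3^2 - 0^2)/2
  = 9/2.
Inner integral in v: integral_{0}^{4} v dv = (4^2 - 0^2)/2
  = 8.
Product: (9/2) * (8) = 36.

36


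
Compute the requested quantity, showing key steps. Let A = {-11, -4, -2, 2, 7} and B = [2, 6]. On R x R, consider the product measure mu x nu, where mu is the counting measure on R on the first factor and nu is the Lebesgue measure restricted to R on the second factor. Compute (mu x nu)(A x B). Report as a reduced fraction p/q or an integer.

For a measurable rectangle A x B, the product measure satisfies
  (mu x nu)(A x B) = mu(A) * nu(B).
  mu(A) = 5.
  nu(B) = 4.
  (mu x nu)(A x B) = 5 * 4 = 20.

20


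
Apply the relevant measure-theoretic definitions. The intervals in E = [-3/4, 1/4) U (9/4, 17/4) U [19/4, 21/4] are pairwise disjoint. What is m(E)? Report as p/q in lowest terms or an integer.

For pairwise disjoint intervals, m(union_i I_i) = sum_i m(I_i),
and m is invariant under swapping open/closed endpoints (single points have measure 0).
So m(E) = sum_i (b_i - a_i).
  I_1 has length 1/4 - (-3/4) = 1.
  I_2 has length 17/4 - 9/4 = 2.
  I_3 has length 21/4 - 19/4 = 1/2.
Summing:
  m(E) = 1 + 2 + 1/2 = 7/2.

7/2


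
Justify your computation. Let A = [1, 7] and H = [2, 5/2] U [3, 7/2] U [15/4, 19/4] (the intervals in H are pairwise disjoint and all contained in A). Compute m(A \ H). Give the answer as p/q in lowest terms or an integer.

The ambient interval has length m(A) = 7 - 1 = 6.
Since the holes are disjoint and sit inside A, by finite additivity
  m(H) = sum_i (b_i - a_i), and m(A \ H) = m(A) - m(H).
Computing the hole measures:
  m(H_1) = 5/2 - 2 = 1/2.
  m(H_2) = 7/2 - 3 = 1/2.
  m(H_3) = 19/4 - 15/4 = 1.
Summed: m(H) = 1/2 + 1/2 + 1 = 2.
So m(A \ H) = 6 - 2 = 4.

4


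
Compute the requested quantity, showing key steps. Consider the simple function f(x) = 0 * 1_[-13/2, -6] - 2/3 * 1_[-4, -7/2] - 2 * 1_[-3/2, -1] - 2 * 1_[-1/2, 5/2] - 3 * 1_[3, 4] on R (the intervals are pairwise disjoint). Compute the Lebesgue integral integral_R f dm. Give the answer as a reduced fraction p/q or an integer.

For a simple function f = sum_i c_i * 1_{A_i} with disjoint A_i,
  integral f dm = sum_i c_i * m(A_i).
Lengths of the A_i:
  m(A_1) = -6 - (-13/2) = 1/2.
  m(A_2) = -7/2 - (-4) = 1/2.
  m(A_3) = -1 - (-3/2) = 1/2.
  m(A_4) = 5/2 - (-1/2) = 3.
  m(A_5) = 4 - 3 = 1.
Contributions c_i * m(A_i):
  (0) * (1/2) = 0.
  (-2/3) * (1/2) = -1/3.
  (-2) * (1/2) = -1.
  (-2) * (3) = -6.
  (-3) * (1) = -3.
Total: 0 - 1/3 - 1 - 6 - 3 = -31/3.

-31/3


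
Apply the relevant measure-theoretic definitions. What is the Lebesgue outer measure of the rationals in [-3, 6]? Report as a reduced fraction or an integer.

The set Q cap [-3, 6] is countable (a subset of the countable set Q). Lebesgue outer measure of any countable set is 0: each singleton {q} has m*({q}) = 0, and by countable subadditivity m*(union_k {q_k}) <= sum_k m*({q_k}) = sum_k 0 = 0. The reverse inequality m*(E) >= 0 is automatic. So m*(Q cap [-3, 6]) = 0.

0


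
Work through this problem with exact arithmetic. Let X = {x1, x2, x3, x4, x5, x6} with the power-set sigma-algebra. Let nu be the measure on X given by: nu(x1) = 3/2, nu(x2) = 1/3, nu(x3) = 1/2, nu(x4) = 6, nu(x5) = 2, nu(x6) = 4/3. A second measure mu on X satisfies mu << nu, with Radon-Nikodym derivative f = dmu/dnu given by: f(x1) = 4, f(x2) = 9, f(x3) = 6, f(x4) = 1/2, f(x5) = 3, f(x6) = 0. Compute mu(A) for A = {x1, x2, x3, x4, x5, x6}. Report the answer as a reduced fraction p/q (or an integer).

By the defining property of the Radon-Nikodym derivative, for every measurable set A,
  mu(A) = integral_A f dnu.
Since nu is a discrete measure concentrated on the atoms of X, the integral over A reduces to the sum
  mu(A) = sum_{x in A} f(x) * nu({x}).
Computing each term:
  x1: f(x1) * nu(x1) = 4 * 3/2 = 6.
  x2: f(x2) * nu(x2) = 9 * 1/3 = 3.
  x3: f(x3) * nu(x3) = 6 * 1/2 = 3.
  x4: f(x4) * nu(x4) = 1/2 * 6 = 3.
  x5: f(x5) * nu(x5) = 3 * 2 = 6.
  x6: f(x6) * nu(x6) = 0 * 4/3 = 0.
Summing: mu(A) = 6 + 3 + 3 + 3 + 6 + 0 = 21.

21


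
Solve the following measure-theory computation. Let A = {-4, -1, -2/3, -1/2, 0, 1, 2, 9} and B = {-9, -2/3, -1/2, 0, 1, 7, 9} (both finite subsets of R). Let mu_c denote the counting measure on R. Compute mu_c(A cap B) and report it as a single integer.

Counting measure on a finite set equals cardinality. mu_c(A cap B) = |A cap B| (elements appearing in both).
Enumerating the elements of A that also lie in B gives 5 element(s).
So mu_c(A cap B) = 5.

5


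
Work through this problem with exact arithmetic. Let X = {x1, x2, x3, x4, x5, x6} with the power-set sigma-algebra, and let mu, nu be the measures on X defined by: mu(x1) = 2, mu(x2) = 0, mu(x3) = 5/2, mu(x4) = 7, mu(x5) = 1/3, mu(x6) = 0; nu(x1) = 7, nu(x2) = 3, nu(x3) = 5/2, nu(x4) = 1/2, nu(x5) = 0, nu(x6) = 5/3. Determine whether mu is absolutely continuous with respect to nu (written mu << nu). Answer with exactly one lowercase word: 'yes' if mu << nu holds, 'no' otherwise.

mu << nu means: every nu-null measurable set is also mu-null; equivalently, for every atom x, if nu({x}) = 0 then mu({x}) = 0.
Checking each atom:
  x1: nu = 7 > 0 -> no constraint.
  x2: nu = 3 > 0 -> no constraint.
  x3: nu = 5/2 > 0 -> no constraint.
  x4: nu = 1/2 > 0 -> no constraint.
  x5: nu = 0, mu = 1/3 > 0 -> violates mu << nu.
  x6: nu = 5/3 > 0 -> no constraint.
The atom(s) x5 violate the condition (nu = 0 but mu > 0). Therefore mu is NOT absolutely continuous w.r.t. nu.

no


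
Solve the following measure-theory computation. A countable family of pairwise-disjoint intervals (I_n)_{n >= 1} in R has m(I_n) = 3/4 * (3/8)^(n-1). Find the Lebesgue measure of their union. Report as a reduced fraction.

By countable additivity of the Lebesgue measure on pairwise disjoint measurable sets,
  m(union_{n >= 1} I_n) = sum_{n >= 1} m(I_n) = sum_{n >= 1} a * r^(n-1),
  with a = 3/4 and r = 3/8.
Since 0 < r = 3/8 < 1, the geometric series converges:
  sum_{n >= 1} a * r^(n-1) = a / (1 - r).
  = 3/4 / (1 - 3/8)
  = 3/4 / (5/8)
  = 6/5.

6/5
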